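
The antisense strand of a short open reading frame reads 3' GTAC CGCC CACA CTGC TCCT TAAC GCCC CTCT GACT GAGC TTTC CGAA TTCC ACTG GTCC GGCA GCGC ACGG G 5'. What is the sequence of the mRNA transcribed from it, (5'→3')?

Reading the template 3'→5' as shown, RNA polymerase pairs each base (A→U, T→A, G↔C) to build mRNA 5'→3' directly.

5'-CAUGGCGGGUGUGACGAGGAAUUGCGGGGAGACUGACUCGAAAGGCUUAAGGUGACCAGGCCGUCGCGUGCCC-3'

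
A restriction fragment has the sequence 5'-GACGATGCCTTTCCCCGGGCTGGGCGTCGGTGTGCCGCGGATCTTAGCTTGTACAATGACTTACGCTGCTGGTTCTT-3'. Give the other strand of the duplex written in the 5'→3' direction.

The complement of GACGATGCCTTTCCCCGGGCTGGGCGTCGGTGTGCCGCGGATCTTAGCTTGTACAATGACTTACGCTGCTGGTTCTT is CTGCTACGGAAAGGGGCCCGACCCGCAGCCACACGGCGCCTAGAATCGAACATGTTACTGAATGCGACGACCAAGAA (A↔T, G↔C). DNA strands are antiparallel, so the complementary strand runs 3'→5'; reversing gives the 5'→3' form.

5'-AAGAACCAGCAGCGTAAGTCATTGTACAAGCTAAGATCCGCGGCACACCGACGCCCAGCCCGGGGAAAGGCATCGTC-3'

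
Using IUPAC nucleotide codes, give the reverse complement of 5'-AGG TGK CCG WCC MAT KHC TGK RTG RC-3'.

5'-GYCAYMCAGDMATKGGWCGGMCACCT-3'

Standard pairs A↔T, G↔C; ambiguity codes pair R↔Y, M↔K, W↔W, H↔D. Complement (TCCACMGGCWGGKTAMDGACMYACYG), then reverse for 5'→3'.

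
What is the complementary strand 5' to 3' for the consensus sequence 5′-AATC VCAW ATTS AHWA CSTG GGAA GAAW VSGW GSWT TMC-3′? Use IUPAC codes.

Standard pairs A↔T, G↔C; ambiguity codes pair M↔K, W↔W, S↔S, H↔D, V↔B. Complement (TTAGBGTWTAASTDWTGSACCCTTCTTWBSCWCSWAAKG), then reverse for 5'→3'.

5′-GKAAWSCWCSBWTTCTTCCCASGTWDTSAATWTGBGATT-3′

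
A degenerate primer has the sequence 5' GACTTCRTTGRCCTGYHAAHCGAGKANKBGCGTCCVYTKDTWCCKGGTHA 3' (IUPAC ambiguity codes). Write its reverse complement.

5'-TDACCMGGWAHMARBGGACGCVMNTMCTCGDTTDRCAGGYCAAYGAAGTC-3'

Standard pairs A↔T, G↔C; ambiguity codes pair R↔Y, K↔M, W↔W, B↔V, D↔H, N↔N. Complement (CTGAAGYAACYGGACRDTTDGCTCMTNMVCGCAGGBRAMHAWGGMCCADT), then reverse for 5'→3'.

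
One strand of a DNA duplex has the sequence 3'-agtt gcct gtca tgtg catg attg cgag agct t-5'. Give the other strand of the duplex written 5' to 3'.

5'-TCAACGGACAGTACACGTACTAACGCTCTCGAA-3'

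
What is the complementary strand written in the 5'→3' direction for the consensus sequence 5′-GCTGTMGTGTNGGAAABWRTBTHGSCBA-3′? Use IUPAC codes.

5'-TVGSCDAVAYWVTTTCCNACACKACAGC-3'

Standard pairs A↔T, G↔C; ambiguity codes pair R↔Y, M↔K, W↔W, S↔S, B↔V, H↔D, N↔N. Complement (CGACAKCACANCCTTTVWYAVADCSGVT), then reverse for 5'→3'.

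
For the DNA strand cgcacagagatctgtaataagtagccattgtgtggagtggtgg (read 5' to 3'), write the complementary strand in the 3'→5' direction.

Base-pairing A↔T, G↔C gives the complement. The complementary strand is antiparallel, so paired with a 5'→3' strand it runs 3'→5'.

3′-GCGTGTCTCTAGACATTATTCATCGGTAACACACCTCACCACC-5′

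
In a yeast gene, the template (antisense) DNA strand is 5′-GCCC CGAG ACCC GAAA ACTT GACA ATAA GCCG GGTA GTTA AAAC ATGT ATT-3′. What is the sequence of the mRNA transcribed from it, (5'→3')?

5'-AAUACAUGUUUUAACUACCCGGCUUAUUGUCAAGUUUUCGGGUCUCGGGGC-3'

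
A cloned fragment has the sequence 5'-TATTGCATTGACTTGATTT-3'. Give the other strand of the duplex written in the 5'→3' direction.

The complement of TATTGCATTGACTTGATTT is ATAACGTAACTGAACTAAA (A↔T, G↔C). DNA strands are antiparallel, so the complementary strand runs 3'→5'; reversing gives the 5'→3' form.

5'-AAATCAAGTCAATGCAATA-3'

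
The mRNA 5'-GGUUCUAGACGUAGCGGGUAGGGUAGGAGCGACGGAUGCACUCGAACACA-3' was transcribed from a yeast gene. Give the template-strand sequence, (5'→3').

5′-TGTGTTCGAGTGCATCCGTCGCTCCTACCCTACCCGCTACGTCTAGAACC-3′

Replace U with T to get the coding DNA strand: GGTTCTAGACGTAGCGGGTAGGGTAGGAGCGACGGATGCACTCGAACACA. The template strand is its reverse complement (complement CCAAGATCTGCATCGCCCATCCCATCCTCGCTGCCTACGTGAGCTTGTGT, then reverse).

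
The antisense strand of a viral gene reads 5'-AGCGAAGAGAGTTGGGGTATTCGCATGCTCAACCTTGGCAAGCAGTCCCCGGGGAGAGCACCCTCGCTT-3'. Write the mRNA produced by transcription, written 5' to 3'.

The mRNA has the sequence of the coding strand (reverse complement of the template) with T→U. Reverse complement of AGCGAAGAGAGTTGGGGTATTCGCATGCTCAACCTTGGCAAGCAGTCCCCGGGGAGAGCACCCTCGCTT is AAGCGAGGGTGCTCTCCCCGGGGACTGCTTGCCAAGGTTGAGCATGCGAATACCCCAACTCTCTTCGCT; then T→U.

5'-AAGCGAGGGUGCUCUCCCCGGGGACUGCUUGCCAAGGUUGAGCAUGCGAAUACCCCAACUCUCUUCGCU-3'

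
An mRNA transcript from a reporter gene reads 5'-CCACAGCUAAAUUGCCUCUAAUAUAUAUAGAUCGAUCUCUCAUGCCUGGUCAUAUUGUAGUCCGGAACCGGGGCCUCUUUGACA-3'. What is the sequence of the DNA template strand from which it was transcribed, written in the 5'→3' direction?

5'-TGTCAAAGAGGCCCCGGTTCCGGACTACAATATGACCAGGCATGAGAGATCGATCTATATATATTAGAGGCAATTTAGCTGTGG-3'

Replace U with T to get the coding DNA strand: CCACAGCTAAATTGCCTCTAATATATATAGATCGATCTCTCATGCCTGGTCATATTGTAGTCCGGAACCGGGGCCTCTTTGACA. The template strand is its reverse complement (complement GGTGTCGATTTAACGGAGATTATATATATCTAGCTAGAGAGTACGGACCAGTATAACATCAGGCCTTGGCCCCGGAGAAACTGT, then reverse).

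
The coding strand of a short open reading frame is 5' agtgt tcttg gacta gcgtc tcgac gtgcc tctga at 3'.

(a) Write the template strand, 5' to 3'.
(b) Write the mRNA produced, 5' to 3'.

(a) The template strand is the reverse complement of the coding strand: complement TCACAAGAACCTGATCGCAGAGCTGCACGGAGACTTA, then reverse.
(b) mRNA matches the coding strand with T→U.

(a) 5′-ATTCAGAGGCACGTCGAGACGCTAGTCCAAGAACACT-3′
(b) 5′-AGUGUUCUUGGACUAGCGUCUCGACGUGCCUCUGAAU-3′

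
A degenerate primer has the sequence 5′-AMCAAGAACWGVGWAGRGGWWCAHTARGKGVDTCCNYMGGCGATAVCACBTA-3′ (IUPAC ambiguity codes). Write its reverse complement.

Standard pairs A↔T, G↔C; ambiguity codes pair R↔Y, M↔K, W↔W, B↔V, D↔H, N↔N. Complement (TKGTTCTTGWCBCWTCYCCWWGTDATYCMCBHAGGNRKCCGCTATBGTGVAT), then reverse for 5'→3'.

5'-TAVGTGBTATCGCCKRNGGAHBCMCYTADTGWWCCYCTWCBCWGTTCTTGKT-3'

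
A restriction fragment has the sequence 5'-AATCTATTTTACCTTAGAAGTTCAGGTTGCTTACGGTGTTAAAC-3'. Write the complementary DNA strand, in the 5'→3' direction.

Pairing A↔T and G↔C gives TTAGATAAAATGGAATCTTCAAGTCCAACGAATGCCACAATTTG, running 3'→5'. Reverse for the 5'→3' convention.

5'-GTTTAACACCGTAAGCAACCTGAACTTCTAAGGTAAAATAGATT-3'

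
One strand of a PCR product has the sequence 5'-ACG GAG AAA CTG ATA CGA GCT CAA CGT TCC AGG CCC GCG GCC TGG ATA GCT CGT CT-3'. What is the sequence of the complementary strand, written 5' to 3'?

5'-AGACGAGCTATCCAGGCCGCGGGCCTGGAACGTTGAGCTCGTATCAGTTTCTCCGT-3'

Pairing A↔T and G↔C gives TGCCTCTTTGACTATGCTCGAGTTGCAAGGTCCGGGCGCCGGACCTATCGAGCAGA, running 3'→5'. Reverse for the 5'→3' convention.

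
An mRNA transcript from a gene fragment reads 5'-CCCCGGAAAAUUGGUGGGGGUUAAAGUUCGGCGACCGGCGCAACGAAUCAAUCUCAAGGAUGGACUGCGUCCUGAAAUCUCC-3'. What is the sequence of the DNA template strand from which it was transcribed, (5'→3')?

5'-GGAGATTTCAGGACGCAGTCCATCCTTGAGATTGATTCGTTGCGCCGGTCGCCGAACTTTAACCCCCACCAATTTTCCGGGG-3'

Replace U with T to get the coding DNA strand: CCCCGGAAAATTGGTGGGGGTTAAAGTTCGGCGACCGGCGCAACGAATCAATCTCAAGGATGGACTGCGTCCTGAAATCTCC. The template strand is its reverse complement (complement GGGGCCTTTTAACCACCCCCAATTTCAAGCCGCTGGCCGCGTTGCTTAGTTAGAGTTCCTACCTGACGCAGGACTTTAGAGG, then reverse).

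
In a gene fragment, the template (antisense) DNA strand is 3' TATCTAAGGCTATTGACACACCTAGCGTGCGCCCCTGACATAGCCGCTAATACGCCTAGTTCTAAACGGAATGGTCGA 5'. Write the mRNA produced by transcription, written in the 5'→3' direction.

Reading the template 3'→5' as shown, RNA polymerase pairs each base (A→U, T→A, G↔C) to build mRNA 5'→3' directly.

5'-AUAGAUUCCGAUAACUGUGUGGAUCGCACGCGGGGACUGUAUCGGCGAUUAUGCGGAUCAAGAUUUGCCUUACCAGCU-3'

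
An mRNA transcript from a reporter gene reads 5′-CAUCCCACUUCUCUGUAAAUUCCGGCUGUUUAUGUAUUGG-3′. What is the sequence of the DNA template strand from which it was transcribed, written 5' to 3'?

5′-CCAATACATAAACAGCCGGAATTTACAGAGAAGTGGGATG-3′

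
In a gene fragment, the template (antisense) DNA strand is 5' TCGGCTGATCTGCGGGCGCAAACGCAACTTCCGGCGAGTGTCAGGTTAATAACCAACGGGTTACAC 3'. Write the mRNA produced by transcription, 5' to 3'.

The mRNA has the sequence of the coding strand (reverse complement of the template) with T→U. Reverse complement of TCGGCTGATCTGCGGGCGCAAACGCAACTTCCGGCGAGTGTCAGGTTAATAACCAACGGGTTACAC is GTGTAACCCGTTGGTTATTAACCTGACACTCGCCGGAAGTTGCGTTTGCGCCCGCAGATCAGCCGA; then T→U.

5'-GUGUAACCCGUUGGUUAUUAACCUGACACUCGCCGGAAGUUGCGUUUGCGCCCGCAGAUCAGCCGA-3'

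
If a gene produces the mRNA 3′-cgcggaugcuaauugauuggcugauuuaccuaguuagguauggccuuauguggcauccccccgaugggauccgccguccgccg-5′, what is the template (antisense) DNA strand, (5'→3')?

Written 5'→3' the mRNA is GCCGCCUGCCGCCUAGGGUAGCCCCCCUACGGUGUAUUCCGGUAUGGAUUGAUCCAUUUAGUCGGUUAGUUAAUCGUAGGCGC, so the coding DNA strand is GCCGCCTGCCGCCTAGGGTAGCCCCCCTACGGTGTATTCCGGTATGGATTGATCCATTTAGTCGGTTAGTTAATCGTAGGCGC. The template is its reverse complement.

5'-GCGCCTACGATTAACTAACCGACTAAATGGATCAATCCATACCGGAATACACCGTAGGGGGGCTACCCTAGGCGGCAGGCGGC-3'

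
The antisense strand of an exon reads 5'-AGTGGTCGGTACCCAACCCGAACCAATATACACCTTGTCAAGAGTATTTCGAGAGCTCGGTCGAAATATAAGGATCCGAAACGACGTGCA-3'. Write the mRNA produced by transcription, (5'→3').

5'-UGCACGUCGUUUCGGAUCCUUAUAUUUCGACCGAGCUCUCGAAAUACUCUUGACAAGGUGUAUAUUGGUUCGGGUUGGGUACCGACCACU-3'

RNA polymerase reads the template 3'→5' and synthesizes mRNA 5'→3' by base-pairing (A→U, T→A, G↔C). The complement of the template is TCACCAGCCATGGGTTGGGCTTGGTTATATGTGGAACAGTTCTCATAAAGCTCTCGAGCCAGCTTTATATTCCTAGGCTTTGCTGCACGT; antiparallel, so 5'→3' the coding strand is TGCACGTCGTTTCGGATCCTTATATTTCGACCGAGCTCTCGAAATACTCTTGACAAGGTGTATATTGGTTCGGGTTGGGTACCGACCACT. Replace T with U for the mRNA.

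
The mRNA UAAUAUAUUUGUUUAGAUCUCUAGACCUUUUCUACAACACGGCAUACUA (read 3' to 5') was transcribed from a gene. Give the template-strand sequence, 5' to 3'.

5'-ATTATATAAACAAATCTAGAGATCTGGAAAAGATGTTGTGCCGTATGAT-3'

Written 5'→3' the mRNA is AUCAUACGGCACAACAUCUUUUCCAGAUCUCUAGAUUUGUUUAUAUAAU, so the coding DNA strand is ATCATACGGCACAACATCTTTTCCAGATCTCTAGATTTGTTTATATAAT. The template is its reverse complement.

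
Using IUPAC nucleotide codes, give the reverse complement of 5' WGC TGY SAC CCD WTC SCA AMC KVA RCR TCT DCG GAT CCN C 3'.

Standard pairs A↔T, G↔C; ambiguity codes pair R↔Y, M↔K, W↔W, S↔S, D↔H, V↔B, N↔N. Complement (WCGACRSTGGGHWAGSGTTKGMBTYGYAGAHGCCTAGGNG), then reverse for 5'→3'.

5'-GNGGATCCGHAGAYGYTBMGKTTGSGAWHGGGTSRCAGCW-3'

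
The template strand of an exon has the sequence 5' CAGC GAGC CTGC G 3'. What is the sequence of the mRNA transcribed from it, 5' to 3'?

5'-CGCAGGCUCGCUG-3'

RNA polymerase reads the template 3'→5' and synthesizes mRNA 5'→3' by base-pairing (A→U, T→A, G↔C). The complement of the template is GTCGCTCGGACGC; antiparallel, so 5'→3' the coding strand is CGCAGGCTCGCTG. Replace T with U for the mRNA.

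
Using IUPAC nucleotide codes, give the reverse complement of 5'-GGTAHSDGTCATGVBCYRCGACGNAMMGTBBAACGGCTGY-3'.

Standard pairs A↔T, G↔C; ambiguity codes pair R↔Y, M↔K, S↔S, B↔V, D↔H, N↔N. Complement (CCATDSHCAGTACBVGRYGCTGCNTKKCAVVTTGCCGACR), then reverse for 5'→3'.

5'-RCAGCCGTTVVACKKTNCGTCGYRGVBCATGACHSDTACC-3'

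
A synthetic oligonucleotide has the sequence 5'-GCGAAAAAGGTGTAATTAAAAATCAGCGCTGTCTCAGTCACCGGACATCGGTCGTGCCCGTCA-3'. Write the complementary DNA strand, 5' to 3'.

The complement of GCGAAAAAGGTGTAATTAAAAATCAGCGCTGTCTCAGTCACCGGACATCGGTCGTGCCCGTCA is CGCTTTTTCCACATTAATTTTTAGTCGCGACAGAGTCAGTGGCCTGTAGCCAGCACGGGCAGT (A↔T, G↔C). DNA strands are antiparallel, so the complementary strand runs 3'→5'; reversing gives the 5'→3' form.

5'-TGACGGGCACGACCGATGTCCGGTGACTGAGACAGCGCTGATTTTTAATTACACCTTTTTCGC-3'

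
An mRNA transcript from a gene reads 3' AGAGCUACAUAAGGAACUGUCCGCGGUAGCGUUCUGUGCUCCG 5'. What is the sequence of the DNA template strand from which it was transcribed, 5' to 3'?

Written 5'→3' the mRNA is GCCUCGUGUCUUGCGAUGGCGCCUGUCAAGGAAUACAUCGAGA, so the coding DNA strand is GCCTCGTGTCTTGCGATGGCGCCTGTCAAGGAATACATCGAGA. The template is its reverse complement.

5'-TCTCGATGTATTCCTTGACAGGCGCCATCGCAAGACACGAGGC-3'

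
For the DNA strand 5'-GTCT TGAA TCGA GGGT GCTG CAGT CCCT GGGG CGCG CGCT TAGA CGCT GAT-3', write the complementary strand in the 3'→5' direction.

3'-CAGAACTTAGCTCCCACGACGTCAGGGACCCCGCGCGCGAATCTGCGACTA-5'

Base-pairing A↔T, G↔C gives the complement. The complementary strand is antiparallel, so paired with a 5'→3' strand it runs 3'→5'.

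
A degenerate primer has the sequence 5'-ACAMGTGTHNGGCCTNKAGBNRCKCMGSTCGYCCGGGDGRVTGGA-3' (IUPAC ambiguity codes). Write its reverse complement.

Standard pairs A↔T, G↔C; ambiguity codes pair R↔Y, M↔K, S↔S, B↔V, D↔H, N↔N. Complement (TGTKCACADNCCGGANMTCVNYGMGKCSAGCRGGCCCHCYBACCT), then reverse for 5'→3'.

5′-TCCABYCHCCCGGRCGASCKGMGYNVCTMNAGGCCNDACACKTGT-3′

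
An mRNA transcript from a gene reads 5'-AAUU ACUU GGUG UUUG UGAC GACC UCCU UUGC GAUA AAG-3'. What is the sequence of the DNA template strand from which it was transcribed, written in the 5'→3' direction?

Replace U with T to get the coding DNA strand: AATTACTTGGTGTTTGTGACGACCTCCTTTGCGATAAAG. The template strand is its reverse complement (complement TTAATGAACCACAAACACTGCTGGAGGAAACGCTATTTC, then reverse).

5'-CTTTATCGCAAAGGAGGTCGTCACAAACACCAAGTAATT-3'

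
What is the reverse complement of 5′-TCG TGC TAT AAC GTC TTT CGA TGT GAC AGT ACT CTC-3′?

Reading the sequence 3'→5' and pairing each base (A↔T, G↔C) gives the reverse complement directly.

5′-GAGAGTACTGTCACATCGAAAGACGTTATAGCACGA-3′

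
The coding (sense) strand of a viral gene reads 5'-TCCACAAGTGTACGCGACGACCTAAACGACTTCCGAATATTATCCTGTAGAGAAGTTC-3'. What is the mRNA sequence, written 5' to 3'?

5′-UCCACAAGUGUACGCGACGACCUAAACGACUUCCGAAUAUUAUCCUGUAGAGAAGUUC-3′

mRNA has the coding-strand sequence with U in place of T.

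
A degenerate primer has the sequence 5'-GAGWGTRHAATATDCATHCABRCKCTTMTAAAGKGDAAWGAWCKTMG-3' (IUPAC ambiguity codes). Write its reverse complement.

5'-CKAMGWTCWTTHCMCTTTAKAAGMGYVTGDATGHATATTDYACWCTC-3'

Standard pairs A↔T, G↔C; ambiguity codes pair R↔Y, M↔K, W↔W, B↔V, D↔H. Complement (CTCWCAYDTTATAHGTADGTVYGMGAAKATTTCMCHTTWCTWGMAKC), then reverse for 5'→3'.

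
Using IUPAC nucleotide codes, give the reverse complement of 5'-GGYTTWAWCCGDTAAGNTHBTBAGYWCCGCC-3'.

5'-GGCGGWRCTVAVDANCTTAHCGGWTWAARCC-3'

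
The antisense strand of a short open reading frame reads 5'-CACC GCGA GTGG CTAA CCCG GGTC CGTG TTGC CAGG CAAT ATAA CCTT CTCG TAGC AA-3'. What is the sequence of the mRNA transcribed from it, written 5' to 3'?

5'-UUGCUACGAGAAGGUUAUAUUGCCUGGCAACACGGACCCGGGUUAGCCACUCGCGGUG-3'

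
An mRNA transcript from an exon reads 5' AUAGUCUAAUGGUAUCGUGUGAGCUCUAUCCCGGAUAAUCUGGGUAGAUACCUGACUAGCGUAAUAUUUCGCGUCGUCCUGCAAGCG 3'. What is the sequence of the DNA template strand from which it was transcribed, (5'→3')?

Replace U with T to get the coding DNA strand: ATAGTCTAATGGTATCGTGTGAGCTCTATCCCGGATAATCTGGGTAGATACCTGACTAGCGTAATATTTCGCGTCGTCCTGCAAGCG. The template strand is its reverse complement (complement TATCAGATTACCATAGCACACTCGAGATAGGGCCTATTAGACCCATCTATGGACTGATCGCATTATAAAGCGCAGCAGGACGTTCGC, then reverse).

5'-CGCTTGCAGGACGACGCGAAATATTACGCTAGTCAGGTATCTACCCAGATTATCCGGGATAGAGCTCACACGATACCATTAGACTAT-3'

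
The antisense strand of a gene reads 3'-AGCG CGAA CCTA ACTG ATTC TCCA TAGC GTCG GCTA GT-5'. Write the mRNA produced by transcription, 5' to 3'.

Reading the template 3'→5' as shown, RNA polymerase pairs each base (A→U, T→A, G↔C) to build mRNA 5'→3' directly.

5'-UCGCGCUUGGAUUGACUAAGAGGUAUCGCAGCCGAUCA-3'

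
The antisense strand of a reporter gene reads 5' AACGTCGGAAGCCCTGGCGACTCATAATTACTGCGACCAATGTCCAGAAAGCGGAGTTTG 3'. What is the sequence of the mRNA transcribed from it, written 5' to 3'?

5'-CAAACUCCGCUUUCUGGACAUUGGUCGCAGUAAUUAUGAGUCGCCAGGGCUUCCGACGUU-3'

RNA polymerase reads the template 3'→5' and synthesizes mRNA 5'→3' by base-pairing (A→U, T→A, G↔C). The complement of the template is TTGCAGCCTTCGGGACCGCTGAGTATTAATGACGCTGGTTACAGGTCTTTCGCCTCAAAC; antiparallel, so 5'→3' the coding strand is CAAACTCCGCTTTCTGGACATTGGTCGCAGTAATTATGAGTCGCCAGGGCTTCCGACGTT. Replace T with U for the mRNA.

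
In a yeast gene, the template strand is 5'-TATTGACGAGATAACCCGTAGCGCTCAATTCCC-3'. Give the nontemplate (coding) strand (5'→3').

5'-GGGAATTGAGCGCTACGGGTTATCTCGTCAATA-3'

The coding strand is complementary and antiparallel to the template: take the complement (A↔T, G↔C) and reverse.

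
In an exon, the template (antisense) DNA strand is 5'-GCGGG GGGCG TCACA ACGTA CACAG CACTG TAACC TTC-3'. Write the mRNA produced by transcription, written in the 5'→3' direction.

5'-GAAGGUUACAGUGCUGUGUACGUUGUGACGCCCCCCGC-3'

The mRNA has the sequence of the coding strand (reverse complement of the template) with T→U. Reverse complement of GCGGGGGGCGTCACAACGTACACAGCACTGTAACCTTC is GAAGGTTACAGTGCTGTGTACGTTGTGACGCCCCCCGC; then T→U.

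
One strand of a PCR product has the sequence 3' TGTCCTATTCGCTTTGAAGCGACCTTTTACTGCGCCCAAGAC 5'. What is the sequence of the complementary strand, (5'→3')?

The strand is given 3'→5', so its complement runs 5'→3' in the same left-to-right order: pair each base A↔T, G↔C.

5'-ACAGGATAAGCGAAACTTCGCTGGAAAATGACGCGGGTTCTG-3'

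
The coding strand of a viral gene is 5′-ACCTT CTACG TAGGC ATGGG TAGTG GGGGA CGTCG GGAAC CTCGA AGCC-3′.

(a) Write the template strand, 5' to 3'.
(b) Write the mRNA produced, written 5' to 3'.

(a) 5'-GGCTTCGAGGTTCCCGACGTCCCCCACTACCCATGCCTACGTAGAAGGT-3'
(b) 5'-ACCUUCUACGUAGGCAUGGGUAGUGGGGGACGUCGGGAACCUCGAAGCC-3'

(a) The template strand is the reverse complement of the coding strand: complement TGGAAGATGCATCCGTACCCATCACCCCCTGCAGCCCTTGGAGCTTCGG, then reverse.
(b) mRNA matches the coding strand with T→U.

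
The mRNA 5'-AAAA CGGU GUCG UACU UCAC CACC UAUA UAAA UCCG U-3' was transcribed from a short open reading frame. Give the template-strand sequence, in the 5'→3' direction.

5'-ACGGATTTATATAGGTGGTGAAGTACGACACCGTTTT-3'

Replace U with T to get the coding DNA strand: AAAACGGTGTCGTACTTCACCACCTATATAAATCCGT. The template strand is its reverse complement (complement TTTTGCCACAGCATGAAGTGGTGGATATATTTAGGCA, then reverse).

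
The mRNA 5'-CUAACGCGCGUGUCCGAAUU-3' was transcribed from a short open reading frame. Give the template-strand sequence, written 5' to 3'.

Replace U with T to get the coding DNA strand: CTAACGCGCGTGTCCGAATT. The template strand is its reverse complement (complement GATTGCGCGCACAGGCTTAA, then reverse).

5'-AATTCGGACACGCGCGTTAG-3'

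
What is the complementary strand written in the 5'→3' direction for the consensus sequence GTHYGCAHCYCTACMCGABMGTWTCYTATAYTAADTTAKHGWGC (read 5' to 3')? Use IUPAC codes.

Standard pairs A↔T, G↔C; ambiguity codes pair Y↔R, M↔K, W↔W, B↔V, D↔H. Complement (CADRCGTDGRGATGKGCTVKCAWAGRATATRATTHAATMDCWCG), then reverse for 5'→3'.

5'-GCWCDMTAAHTTARTATARGAWACKVTCGKGTAGRGDTGCRDAC-3'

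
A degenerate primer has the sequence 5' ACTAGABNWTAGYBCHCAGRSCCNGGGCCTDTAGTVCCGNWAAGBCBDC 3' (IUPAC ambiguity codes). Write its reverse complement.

5′-GHVGVCTTWNCGGBACTAHAGGCCCNGGSYCTGDGVRCTAWNVTCTAGT-3′

Standard pairs A↔T, G↔C; ambiguity codes pair R↔Y, W↔W, S↔S, B↔V, D↔H, N↔N. Complement (TGATCTVNWATCRVGDGTCYSGGNCCCGGAHATCABGGCNWTTCVGVHG), then reverse for 5'→3'.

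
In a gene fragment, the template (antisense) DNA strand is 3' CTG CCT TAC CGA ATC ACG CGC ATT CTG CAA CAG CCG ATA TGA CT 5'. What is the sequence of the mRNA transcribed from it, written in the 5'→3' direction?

Reading the template 3'→5' as shown, RNA polymerase pairs each base (A→U, T→A, G↔C) to build mRNA 5'→3' directly.

5'-GACGGAAUGGCUUAGUGCGCGUAAGACGUUGUCGGCUAUACUGA-3'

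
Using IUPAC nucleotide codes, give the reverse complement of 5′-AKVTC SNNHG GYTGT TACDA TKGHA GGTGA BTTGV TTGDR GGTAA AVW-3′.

5'-WBTTTACCYHCAABCAAVTCACCTDCMATHGTAACARCCDNNSGABMT-3'

Standard pairs A↔T, G↔C; ambiguity codes pair R↔Y, K↔M, W↔W, S↔S, B↔V, D↔H, N↔N. Complement (TMBAGSNNDCCRACAATGHTAMCDTCCACTVAACBAACHYCCATTTBW), then reverse for 5'→3'.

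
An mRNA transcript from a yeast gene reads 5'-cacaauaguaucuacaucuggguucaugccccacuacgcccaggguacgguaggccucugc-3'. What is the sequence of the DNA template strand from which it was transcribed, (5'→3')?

5′-GCAGAGGCCTACCGTACCCTGGGCGTAGTGGGGCATGAACCCAGATGTAGATACTATTGTG-3′

Replace U with T to get the coding DNA strand: CACAATAGTATCTACATCTGGGTTCATGCCCCACTACGCCCAGGGTACGGTAGGCCTCTGC. The template strand is its reverse complement (complement GTGTTATCATAGATGTAGACCCAAGTACGGGGTGATGCGGGTCCCATGCCATCCGGAGACG, then reverse).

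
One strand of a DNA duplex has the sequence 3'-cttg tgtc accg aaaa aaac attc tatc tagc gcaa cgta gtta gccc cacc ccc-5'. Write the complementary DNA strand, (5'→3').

The strand is given 3'→5', so its complement runs 5'→3' in the same left-to-right order: pair each base A↔T, G↔C.

5'-GAACACAGTGGCTTTTTTTGTAAGATAGATCGCGTTGCATCAATCGGGGTGGGGG-3'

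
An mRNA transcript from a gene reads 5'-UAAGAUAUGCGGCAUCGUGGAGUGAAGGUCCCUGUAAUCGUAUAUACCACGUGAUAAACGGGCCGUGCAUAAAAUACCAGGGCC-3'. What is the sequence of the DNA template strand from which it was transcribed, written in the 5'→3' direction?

5'-GGCCCTGGTATTTTATGCACGGCCCGTTTATCACGTGGTATATACGATTACAGGGACCTTCACTCCACGATGCCGCATATCTTA-3'

Replace U with T to get the coding DNA strand: TAAGATATGCGGCATCGTGGAGTGAAGGTCCCTGTAATCGTATATACCACGTGATAAACGGGCCGTGCATAAAATACCAGGGCC. The template strand is its reverse complement (complement ATTCTATACGCCGTAGCACCTCACTTCCAGGGACATTAGCATATATGGTGCACTATTTGCCCGGCACGTATTTTATGGTCCCGG, then reverse).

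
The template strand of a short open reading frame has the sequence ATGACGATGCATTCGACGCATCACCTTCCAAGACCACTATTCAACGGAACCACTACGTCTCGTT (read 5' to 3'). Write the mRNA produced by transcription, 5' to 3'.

5'-AACGAGACGUAGUGGUUCCGUUGAAUAGUGGUCUUGGAAGGUGAUGCGUCGAAUGCAUCGUCAU-3'

RNA polymerase reads the template 3'→5' and synthesizes mRNA 5'→3' by base-pairing (A→U, T→A, G↔C). The complement of the template is TACTGCTACGTAAGCTGCGTAGTGGAAGGTTCTGGTGATAAGTTGCCTTGGTGATGCAGAGCAA; antiparallel, so 5'→3' the coding strand is AACGAGACGTAGTGGTTCCGTTGAATAGTGGTCTTGGAAGGTGATGCGTCGAATGCATCGTCAT. Replace T with U for the mRNA.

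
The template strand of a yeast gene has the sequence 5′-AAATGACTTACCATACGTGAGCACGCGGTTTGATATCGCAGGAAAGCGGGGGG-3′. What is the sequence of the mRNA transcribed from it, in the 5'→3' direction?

The mRNA has the sequence of the coding strand (reverse complement of the template) with T→U. Reverse complement of AAATGACTTACCATACGTGAGCACGCGGTTTGATATCGCAGGAAAGCGGGGGG is CCCCCCGCTTTCCTGCGATATCAAACCGCGTGCTCACGTATGGTAAGTCATTT; then T→U.

5'-CCCCCCGCUUUCCUGCGAUAUCAAACCGCGUGCUCACGUAUGGUAAGUCAUUU-3'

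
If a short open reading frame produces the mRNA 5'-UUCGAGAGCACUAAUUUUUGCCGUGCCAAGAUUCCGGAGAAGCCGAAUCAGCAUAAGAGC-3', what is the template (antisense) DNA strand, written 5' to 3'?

5'-GCTCTTATGCTGATTCGGCTTCTCCGGAATCTTGGCACGGCAAAAATTAGTGCTCTCGAA-3'

Replace U with T to get the coding DNA strand: TTCGAGAGCACTAATTTTTGCCGTGCCAAGATTCCGGAGAAGCCGAATCAGCATAAGAGC. The template strand is its reverse complement (complement AAGCTCTCGTGATTAAAAACGGCACGGTTCTAAGGCCTCTTCGGCTTAGTCGTATTCTCG, then reverse).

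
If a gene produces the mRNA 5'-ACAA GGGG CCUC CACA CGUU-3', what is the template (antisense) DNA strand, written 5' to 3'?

Replace U with T to get the coding DNA strand: ACAAGGGGCCTCCACACGTT. The template strand is its reverse complement (complement TGTTCCCCGGAGGTGTGCAA, then reverse).

5′-AACGTGTGGAGGCCCCTTGT-3′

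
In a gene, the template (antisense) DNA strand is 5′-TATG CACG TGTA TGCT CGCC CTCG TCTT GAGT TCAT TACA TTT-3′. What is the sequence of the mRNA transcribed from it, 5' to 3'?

The mRNA has the sequence of the coding strand (reverse complement of the template) with T→U. Reverse complement of TATGCACGTGTATGCTCGCCCTCGTCTTGAGTTCATTACATTT is AAATGTAATGAACTCAAGACGAGGGCGAGCATACACGTGCATA; then T→U.

5'-AAAUGUAAUGAACUCAAGACGAGGGCGAGCAUACACGUGCAUA-3'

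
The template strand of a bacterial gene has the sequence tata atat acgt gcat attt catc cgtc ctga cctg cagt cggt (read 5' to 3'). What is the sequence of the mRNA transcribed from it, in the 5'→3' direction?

5'-ACCGACUGCAGGUCAGGACGGAUGAAAUAUGCACGUAUAUUAUA-3'

RNA polymerase reads the template 3'→5' and synthesizes mRNA 5'→3' by base-pairing (A→U, T→A, G↔C). The complement of the template is ATATTATATGCACGTATAAAGTAGGCAGGACTGGACGTCAGCCA; antiparallel, so 5'→3' the coding strand is ACCGACTGCAGGTCAGGACGGATGAAATATGCACGTATATTATA. Replace T with U for the mRNA.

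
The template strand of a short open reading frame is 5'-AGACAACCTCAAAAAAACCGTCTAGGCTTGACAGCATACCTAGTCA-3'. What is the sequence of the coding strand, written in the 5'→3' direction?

The coding strand is complementary and antiparallel to the template: take the complement (A↔T, G↔C) and reverse.

5'-TGACTAGGTATGCTGTCAAGCCTAGACGGTTTTTTTGAGGTTGTCT-3'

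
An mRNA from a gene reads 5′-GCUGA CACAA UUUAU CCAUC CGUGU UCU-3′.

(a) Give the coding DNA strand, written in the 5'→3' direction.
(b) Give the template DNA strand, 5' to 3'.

(a) The coding strand matches the mRNA with U→T.
(b) The template strand is the reverse complement of the coding strand.

(a) 5'-GCTGACACAATTTATCCATCCGTGTTCT-3'
(b) 5'-AGAACACGGATGGATAAATTGTGTCAGC-3'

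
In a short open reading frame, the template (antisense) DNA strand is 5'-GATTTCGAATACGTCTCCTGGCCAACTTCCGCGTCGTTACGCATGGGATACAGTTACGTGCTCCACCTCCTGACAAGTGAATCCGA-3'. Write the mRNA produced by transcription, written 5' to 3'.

RNA polymerase reads the template 3'→5' and synthesizes mRNA 5'→3' by base-pairing (A→U, T→A, G↔C). The complement of the template is CTAAAGCTTATGCAGAGGACCGGTTGAAGGCGCAGCAATGCGTACCCTATGTCAATGCACGAGGTGGAGGACTGTTCACTTAGGCT; antiparallel, so 5'→3' the coding strand is TCGGATTCACTTGTCAGGAGGTGGAGCACGTAACTGTATCCCATGCGTAACGACGCGGAAGTTGGCCAGGAGACGTATTCGAAATC. Replace T with U for the mRNA.

5'-UCGGAUUCACUUGUCAGGAGGUGGAGCACGUAACUGUAUCCCAUGCGUAACGACGCGGAAGUUGGCCAGGAGACGUAUUCGAAAUC-3'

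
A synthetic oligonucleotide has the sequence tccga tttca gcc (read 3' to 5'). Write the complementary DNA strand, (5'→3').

5'-AGGCTAAAGTCGG-3'

The strand is given 3'→5', so its complement runs 5'→3' in the same left-to-right order: pair each base A↔T, G↔C.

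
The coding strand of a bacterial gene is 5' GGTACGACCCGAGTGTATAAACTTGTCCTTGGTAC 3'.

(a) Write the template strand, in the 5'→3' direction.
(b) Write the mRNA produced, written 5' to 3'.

(a) The template strand is the reverse complement of the coding strand: complement CCATGCTGGGCTCACATATTTGAACAGGAACCATG, then reverse.
(b) mRNA matches the coding strand with T→U.

(a) 5'-GTACCAAGGACAAGTTTATACACTCGGGTCGTACC-3'
(b) 5′-GGUACGACCCGAGUGUAUAAACUUGUCCUUGGUAC-3′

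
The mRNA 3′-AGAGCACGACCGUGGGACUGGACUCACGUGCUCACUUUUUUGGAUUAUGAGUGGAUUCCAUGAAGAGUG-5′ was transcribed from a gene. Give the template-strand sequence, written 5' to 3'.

Written 5'→3' the mRNA is GUGAGAAGUACCUUAGGUGAGUAUUAGGUUUUUUCACUCGUGCACUCAGGUCAGGGUGCCAGCACGAGA, so the coding DNA strand is GTGAGAAGTACCTTAGGTGAGTATTAGGTTTTTTCACTCGTGCACTCAGGTCAGGGTGCCAGCACGAGA. The template is its reverse complement.

5′-TCTCGTGCTGGCACCCTGACCTGAGTGCACGAGTGAAAAAACCTAATACTCACCTAAGGTACTTCTCAC-3′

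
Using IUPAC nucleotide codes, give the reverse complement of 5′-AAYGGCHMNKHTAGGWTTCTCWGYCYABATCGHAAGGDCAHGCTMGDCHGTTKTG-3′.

Standard pairs A↔T, G↔C; ambiguity codes pair Y↔R, M↔K, W↔W, B↔V, D↔H, N↔N. Complement (TTRCCGDKNMDATCCWAAGAGWCRGRTVTAGCDTTCCHGTDCGAKCHGDCAAMAC), then reverse for 5'→3'.

5'-CAMAACDGHCKAGCDTGHCCTTDCGATVTRGRCWGAGAAWCCTADMNKDGCCRTT-3'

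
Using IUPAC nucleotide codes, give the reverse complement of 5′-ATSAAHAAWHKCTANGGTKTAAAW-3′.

5′-WTTTAMACCNTAGMDWTTDTTSAT-3′

Standard pairs A↔T, G↔C; ambiguity codes pair K↔M, W↔W, S↔S, H↔D, N↔N. Complement (TASTTDTTWDMGATNCCAMATTTW), then reverse for 5'→3'.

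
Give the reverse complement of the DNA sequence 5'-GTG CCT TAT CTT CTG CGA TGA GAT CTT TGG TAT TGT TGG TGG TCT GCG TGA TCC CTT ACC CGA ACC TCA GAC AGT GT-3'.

Complement each base (A↔T, G↔C): CACGGAATAGAAGACGCTACTCTAGAAACCATAACAACCACCAGACGCACTAGGGAATGGGCTTGGAGTCTGTCACA. Then reverse.

5'-ACACTGTCTGAGGTTCGGGTAAGGGATCACGCAGACCACCAACAATACCAAAGATCTCATCGCAGAAGATAAGGCAC-3'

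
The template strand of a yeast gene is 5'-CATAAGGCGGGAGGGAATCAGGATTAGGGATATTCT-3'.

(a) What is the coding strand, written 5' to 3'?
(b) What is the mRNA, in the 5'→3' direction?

(a) The coding strand is the reverse complement of the template: complement GTATTCCGCCCTCCCTTAGTCCTAATCCCTATAAGA, then reverse.
(b) mRNA has the coding-strand sequence with T→U.

(a) 5'-AGAATATCCCTAATCCTGATTCCCTCCCGCCTTATG-3'
(b) 5'-AGAAUAUCCCUAAUCCUGAUUCCCUCCCGCCUUAUG-3'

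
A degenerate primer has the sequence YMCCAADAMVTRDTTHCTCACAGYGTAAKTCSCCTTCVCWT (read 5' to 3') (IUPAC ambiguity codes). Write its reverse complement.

5'-AWGBGAAGGSGAMTTACRCTGTGAGDAAHYABKTHTTGGKR-3'

Standard pairs A↔T, G↔C; ambiguity codes pair R↔Y, M↔K, W↔W, S↔S, D↔H, V↔B. Complement (RKGGTTHTKBAYHAADGAGTGTCRCATTMAGSGGAAGBGWA), then reverse for 5'→3'.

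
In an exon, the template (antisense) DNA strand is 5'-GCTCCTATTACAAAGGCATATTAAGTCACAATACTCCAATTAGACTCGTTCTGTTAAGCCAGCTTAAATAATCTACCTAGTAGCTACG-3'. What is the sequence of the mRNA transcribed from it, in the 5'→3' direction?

RNA polymerase reads the template 3'→5' and synthesizes mRNA 5'→3' by base-pairing (A→U, T→A, G↔C). The complement of the template is CGAGGATAATGTTTCCGTATAATTCAGTGTTATGAGGTTAATCTGAGCAAGACAATTCGGTCGAATTTATTAGATGGATCATCGATGC; antiparallel, so 5'→3' the coding strand is CGTAGCTACTAGGTAGATTATTTAAGCTGGCTTAACAGAACGAGTCTAATTGGAGTATTGTGACTTAATATGCCTTTGTAATAGGAGC. Replace T with U for the mRNA.

5'-CGUAGCUACUAGGUAGAUUAUUUAAGCUGGCUUAACAGAACGAGUCUAAUUGGAGUAUUGUGACUUAAUAUGCCUUUGUAAUAGGAGC-3'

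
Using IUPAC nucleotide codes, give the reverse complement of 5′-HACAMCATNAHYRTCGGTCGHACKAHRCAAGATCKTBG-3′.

5'-CVAMGATCTTGYDTMGTDCGACCGAYRDTNATGKTGTD-3'

Standard pairs A↔T, G↔C; ambiguity codes pair R↔Y, M↔K, B↔V, H↔D, N↔N. Complement (DTGTKGTANTDRYAGCCAGCDTGMTDYGTTCTAGMAVC), then reverse for 5'→3'.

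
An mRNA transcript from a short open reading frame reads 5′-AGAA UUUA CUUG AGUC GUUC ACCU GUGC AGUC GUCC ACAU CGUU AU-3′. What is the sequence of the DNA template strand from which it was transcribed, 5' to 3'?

5'-ATAACGATGTGGACGACTGCACAGGTGAACGACTCAAGTAAATTCT-3'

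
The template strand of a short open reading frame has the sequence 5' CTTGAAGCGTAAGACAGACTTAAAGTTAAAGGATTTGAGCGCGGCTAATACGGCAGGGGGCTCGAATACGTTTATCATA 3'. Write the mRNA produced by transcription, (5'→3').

The mRNA has the sequence of the coding strand (reverse complement of the template) with T→U. Reverse complement of CTTGAAGCGTAAGACAGACTTAAAGTTAAAGGATTTGAGCGCGGCTAATACGGCAGGGGGCTCGAATACGTTTATCATA is TATGATAAACGTATTCGAGCCCCCTGCCGTATTAGCCGCGCTCAAATCCTTTAACTTTAAGTCTGTCTTACGCTTCAAG; then T→U.

5'-UAUGAUAAACGUAUUCGAGCCCCCUGCCGUAUUAGCCGCGCUCAAAUCCUUUAACUUUAAGUCUGUCUUACGCUUCAAG-3'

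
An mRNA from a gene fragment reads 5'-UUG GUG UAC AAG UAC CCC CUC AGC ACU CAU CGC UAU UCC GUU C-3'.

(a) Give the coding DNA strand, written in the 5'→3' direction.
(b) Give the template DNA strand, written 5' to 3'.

(a) 5′-TTGGTGTACAAGTACCCCCTCAGCACTCATCGCTATTCCGTTC-3′
(b) 5'-GAACGGAATAGCGATGAGTGCTGAGGGGGTACTTGTACACCAA-3'

(a) The coding strand matches the mRNA with U→T.
(b) The template strand is the reverse complement of the coding strand.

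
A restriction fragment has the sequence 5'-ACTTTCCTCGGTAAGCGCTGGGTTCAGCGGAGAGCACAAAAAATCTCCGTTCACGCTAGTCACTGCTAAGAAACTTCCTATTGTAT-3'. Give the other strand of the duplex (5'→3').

5'-ATACAATAGGAAGTTTCTTAGCAGTGACTAGCGTGAACGGAGATTTTTTGTGCTCTCCGCTGAACCCAGCGCTTACCGAGGAAAGT-3'

The complement of ACTTTCCTCGGTAAGCGCTGGGTTCAGCGGAGAGCACAAAAAATCTCCGTTCACGCTAGTCACTGCTAAGAAACTTCCTATTGTAT is TGAAAGGAGCCATTCGCGACCCAAGTCGCCTCTCGTGTTTTTTAGAGGCAAGTGCGATCAGTGACGATTCTTTGAAGGATAACATA (A↔T, G↔C). DNA strands are antiparallel, so the complementary strand runs 3'→5'; reversing gives the 5'→3' form.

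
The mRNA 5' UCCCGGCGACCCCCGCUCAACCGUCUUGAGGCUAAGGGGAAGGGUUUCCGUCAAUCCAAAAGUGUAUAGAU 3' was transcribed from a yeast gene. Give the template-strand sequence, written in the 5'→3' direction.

Replace U with T to get the coding DNA strand: TCCCGGCGACCCCCGCTCAACCGTCTTGAGGCTAAGGGGAAGGGTTTCCGTCAATCCAAAAGTGTATAGAT. The template strand is its reverse complement (complement AGGGCCGCTGGGGGCGAGTTGGCAGAACTCCGATTCCCCTTCCCAAAGGCAGTTAGGTTTTCACATATCTA, then reverse).

5'-ATCTATACACTTTTGGATTGACGGAAACCCTTCCCCTTAGCCTCAAGACGGTTGAGCGGGGGTCGCCGGGA-3'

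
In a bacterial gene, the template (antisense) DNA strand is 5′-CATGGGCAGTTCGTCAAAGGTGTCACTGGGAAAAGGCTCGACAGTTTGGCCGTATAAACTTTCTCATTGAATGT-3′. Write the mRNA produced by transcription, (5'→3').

The mRNA has the sequence of the coding strand (reverse complement of the template) with T→U. Reverse complement of CATGGGCAGTTCGTCAAAGGTGTCACTGGGAAAAGGCTCGACAGTTTGGCCGTATAAACTTTCTCATTGAATGT is ACATTCAATGAGAAAGTTTATACGGCCAAACTGTCGAGCCTTTTCCCAGTGACACCTTTGACGAACTGCCCATG; then T→U.

5'-ACAUUCAAUGAGAAAGUUUAUACGGCCAAACUGUCGAGCCUUUUCCCAGUGACACCUUUGACGAACUGCCCAUG-3'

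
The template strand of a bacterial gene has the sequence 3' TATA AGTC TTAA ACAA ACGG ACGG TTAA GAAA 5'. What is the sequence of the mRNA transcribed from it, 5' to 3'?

Reading the template 3'→5' as shown, RNA polymerase pairs each base (A→U, T→A, G↔C) to build mRNA 5'→3' directly.

5′-AUAUUCAGAAUUUGUUUGCCUGCCAAUUCUUU-3′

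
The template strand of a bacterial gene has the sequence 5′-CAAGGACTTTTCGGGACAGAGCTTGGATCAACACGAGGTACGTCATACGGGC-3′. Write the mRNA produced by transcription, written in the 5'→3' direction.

The mRNA has the sequence of the coding strand (reverse complement of the template) with T→U. Reverse complement of CAAGGACTTTTCGGGACAGAGCTTGGATCAACACGAGGTACGTCATACGGGC is GCCCGTATGACGTACCTCGTGTTGATCCAAGCTCTGTCCCGAAAAGTCCTTG; then T→U.

5'-GCCCGUAUGACGUACCUCGUGUUGAUCCAAGCUCUGUCCCGAAAAGUCCUUG-3'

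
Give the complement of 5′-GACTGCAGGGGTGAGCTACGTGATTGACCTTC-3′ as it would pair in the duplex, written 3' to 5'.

3'-CTGACGTCCCCACTCGATGCACTAACTGGAAG-5'

Base-pairing A↔T, G↔C gives the complement. The complementary strand is antiparallel, so paired with a 5'→3' strand it runs 3'→5'.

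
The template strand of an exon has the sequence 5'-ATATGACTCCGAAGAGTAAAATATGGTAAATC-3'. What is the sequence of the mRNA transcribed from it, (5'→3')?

5'-GAUUUACCAUAUUUUACUCUUCGGAGUCAUAU-3'

The mRNA has the sequence of the coding strand (reverse complement of the template) with T→U. Reverse complement of ATATGACTCCGAAGAGTAAAATATGGTAAATC is GATTTACCATATTTTACTCTTCGGAGTCATAT; then T→U.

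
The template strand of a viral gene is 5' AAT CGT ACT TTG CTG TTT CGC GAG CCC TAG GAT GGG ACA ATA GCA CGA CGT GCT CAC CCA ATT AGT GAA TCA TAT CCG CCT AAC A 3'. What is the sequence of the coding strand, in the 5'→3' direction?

5′-TGTTAGGCGGATATGATTCACTAATTGGGTGAGCACGTCGTGCTATTGTCCCATCCTAGGGCTCGCGAAACAGCAAAGTACGATT-3′

The coding strand is complementary and antiparallel to the template: take the complement (A↔T, G↔C) and reverse.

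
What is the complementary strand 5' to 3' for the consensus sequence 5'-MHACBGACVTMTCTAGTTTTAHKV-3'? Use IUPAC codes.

Standard pairs A↔T, G↔C; ambiguity codes pair M↔K, B↔V, H↔D. Complement (KDTGVCTGBAKAGATCAAAATDMB), then reverse for 5'→3'.

5′-BMDTAAAACTAGAKABGTCVGTDK-3′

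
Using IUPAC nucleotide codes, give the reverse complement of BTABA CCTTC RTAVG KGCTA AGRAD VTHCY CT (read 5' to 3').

5'-AGRGDABHTYCTTAGCMCBTAYGAAGGTVTAV-3'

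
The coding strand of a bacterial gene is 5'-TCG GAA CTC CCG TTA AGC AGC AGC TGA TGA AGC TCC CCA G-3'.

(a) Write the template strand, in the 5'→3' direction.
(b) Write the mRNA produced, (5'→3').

(a) 5'-CTGGGGAGCTTCATCAGCTGCTGCTTAACGGGAGTTCCGA-3'
(b) 5'-UCGGAACUCCCGUUAAGCAGCAGCUGAUGAAGCUCCCCAG-3'

(a) The template strand is the reverse complement of the coding strand: complement AGCCTTGAGGGCAATTCGTCGTCGACTACTTCGAGGGGTC, then reverse.
(b) mRNA matches the coding strand with T→U.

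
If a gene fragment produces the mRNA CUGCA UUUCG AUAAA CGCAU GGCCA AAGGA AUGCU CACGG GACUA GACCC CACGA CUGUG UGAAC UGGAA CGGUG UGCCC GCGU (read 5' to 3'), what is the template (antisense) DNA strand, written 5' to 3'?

Replace U with T to get the coding DNA strand: CTGCATTTCGATAAACGCATGGCCAAAGGAATGCTCACGGGACTAGACCCCACGACTGTGTGAACTGGAACGGTGTGCCCGCGT. The template strand is its reverse complement (complement GACGTAAAGCTATTTGCGTACCGGTTTCCTTACGAGTGCCCTGATCTGGGGTGCTGACACACTTGACCTTGCCACACGGGCGCA, then reverse).

5′-ACGCGGGCACACCGTTCCAGTTCACACAGTCGTGGGGTCTAGTCCCGTGAGCATTCCTTTGGCCATGCGTTTATCGAAATGCAG-3′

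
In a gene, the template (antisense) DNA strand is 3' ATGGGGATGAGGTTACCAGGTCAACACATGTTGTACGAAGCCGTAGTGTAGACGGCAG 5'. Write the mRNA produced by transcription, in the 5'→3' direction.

5'-UACCCCUACUCCAAUGGUCCAGUUGUGUACAACAUGCUUCGGCAUCACAUCUGCCGUC-3'

Reading the template 3'→5' as shown, RNA polymerase pairs each base (A→U, T→A, G↔C) to build mRNA 5'→3' directly.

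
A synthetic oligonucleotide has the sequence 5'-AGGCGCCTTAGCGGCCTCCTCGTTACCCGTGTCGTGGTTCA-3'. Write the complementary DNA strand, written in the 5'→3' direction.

5′-TGAACCACGACACGGGTAACGAGGAGGCCGCTAAGGCGCCT-3′

Pairing A↔T and G↔C gives TCCGCGGAATCGCCGGAGGAGCAATGGGCACAGCACCAAGT, running 3'→5'. Reverse for the 5'→3' convention.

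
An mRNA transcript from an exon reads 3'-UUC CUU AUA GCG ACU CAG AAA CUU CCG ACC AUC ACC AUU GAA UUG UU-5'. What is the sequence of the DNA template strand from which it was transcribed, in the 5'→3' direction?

5'-AAGGAATATCGCTGAGTCTTTGAAGGCTGGTAGTGGTAACTTAACAA-3'

Written 5'→3' the mRNA is UUGUUAAGUUACCACUACCAGCCUUCAAAGACUCAGCGAUAUUCCUU, so the coding DNA strand is TTGTTAAGTTACCACTACCAGCCTTCAAAGACTCAGCGATATTCCTT. The template is its reverse complement.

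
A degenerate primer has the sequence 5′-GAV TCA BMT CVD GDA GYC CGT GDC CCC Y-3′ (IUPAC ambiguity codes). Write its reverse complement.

5'-RGGGGHCACGGRCTHCHBGAKVTGABTC-3'

Standard pairs A↔T, G↔C; ambiguity codes pair Y↔R, M↔K, B↔V, D↔H. Complement (CTBAGTVKAGBHCHTCRGGCACHGGGGR), then reverse for 5'→3'.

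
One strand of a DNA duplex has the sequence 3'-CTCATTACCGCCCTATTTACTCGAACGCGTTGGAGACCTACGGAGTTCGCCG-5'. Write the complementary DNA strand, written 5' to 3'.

5′-GAGTAATGGCGGGATAAATGAGCTTGCGCAACCTCTGGATGCCTCAAGCGGC-3′

The strand is given 3'→5', so its complement runs 5'→3' in the same left-to-right order: pair each base A↔T, G↔C.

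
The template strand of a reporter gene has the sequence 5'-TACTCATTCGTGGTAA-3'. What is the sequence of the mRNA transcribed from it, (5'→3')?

5′-UUACCACGAAUGAGUA-3′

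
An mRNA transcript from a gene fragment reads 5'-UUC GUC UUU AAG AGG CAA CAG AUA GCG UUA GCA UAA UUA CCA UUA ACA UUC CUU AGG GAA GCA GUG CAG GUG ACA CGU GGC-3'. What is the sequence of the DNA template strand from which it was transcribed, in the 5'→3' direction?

5'-GCCACGTGTCACCTGCACTGCTTCCCTAAGGAATGTTAATGGTAATTATGCTAACGCTATCTGTTGCCTCTTAAAGACGAA-3'

Replace U with T to get the coding DNA strand: TTCGTCTTTAAGAGGCAACAGATAGCGTTAGCATAATTACCATTAACATTCCTTAGGGAAGCAGTGCAGGTGACACGTGGC. The template strand is its reverse complement (complement AAGCAGAAATTCTCCGTTGTCTATCGCAATCGTATTAATGGTAATTGTAAGGAATCCCTTCGTCACGTCCACTGTGCACCG, then reverse).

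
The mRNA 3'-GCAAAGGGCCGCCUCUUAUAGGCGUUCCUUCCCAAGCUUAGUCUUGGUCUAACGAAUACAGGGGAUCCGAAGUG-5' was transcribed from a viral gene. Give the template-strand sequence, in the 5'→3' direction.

5'-CGTTTCCCGGCGGAGAATATCCGCAAGGAAGGGTTCGAATCAGAACCAGATTGCTTATGTCCCCTAGGCTTCAC-3'

Written 5'→3' the mRNA is GUGAAGCCUAGGGGACAUAAGCAAUCUGGUUCUGAUUCGAACCCUUCCUUGCGGAUAUUCUCCGCCGGGAAACG, so the coding DNA strand is GTGAAGCCTAGGGGACATAAGCAATCTGGTTCTGATTCGAACCCTTCCTTGCGGATATTCTCCGCCGGGAAACG. The template is its reverse complement.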